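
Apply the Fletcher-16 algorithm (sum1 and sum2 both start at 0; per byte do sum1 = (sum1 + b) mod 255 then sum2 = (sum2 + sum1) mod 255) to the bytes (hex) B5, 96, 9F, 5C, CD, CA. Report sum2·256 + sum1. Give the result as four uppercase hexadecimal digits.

Running sums (mod 255):
  after byte 0 (B5): sum1=181, sum2=181
  after byte 1 (96): sum1=76, sum2=2
  after byte 2 (9F): sum1=235, sum2=237
  after byte 3 (5C): sum1=72, sum2=54
  after byte 4 (CD): sum1=22, sum2=76
  after byte 5 (CA): sum1=224, sum2=45
Checksum = sum2·256 + sum1 = 45·256 + 224 = 11744 = 0x2DE0.

2DE0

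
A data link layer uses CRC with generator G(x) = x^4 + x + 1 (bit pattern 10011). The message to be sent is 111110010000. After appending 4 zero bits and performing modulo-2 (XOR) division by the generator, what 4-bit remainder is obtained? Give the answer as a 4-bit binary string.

Append 4 zeros: 1111100100000000. Divide by 10011 (XOR where the leading bit is 1):
  pos 0: 11111 XOR 10011 = 01100
  pos 1: 11000 XOR 10011 = 01011
  pos 2: 10110 XOR 10011 = 00101
  pos 4: 10110 XOR 10011 = 00101
  pos 6: 10100 XOR 10011 = 00111
  pos 8: 11100 XOR 10011 = 01111
  pos 9: 11110 XOR 10011 = 01101
  pos 10: 11010 XOR 10011 = 01001
  pos 11: 10010 XOR 10011 = 00001
Remainder (last 4 bits) = 0001. This is the CRC / FCS.

0001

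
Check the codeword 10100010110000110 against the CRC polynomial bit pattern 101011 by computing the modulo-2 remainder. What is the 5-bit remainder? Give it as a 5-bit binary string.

Modulo-2 division of 10100010110000110 by 101011:
  pos 0: 101000 XOR 101011 = 000011
  pos 4: 111011 XOR 101011 = 010000
  pos 5: 100000 XOR 101011 = 001011
  pos 7: 101100 XOR 101011 = 000111
  pos 10: 111011 XOR 101011 = 010000
  pos 11: 100000 XOR 101011 = 001011
Remainder = 01011 (nonzero — an error is detected).

01011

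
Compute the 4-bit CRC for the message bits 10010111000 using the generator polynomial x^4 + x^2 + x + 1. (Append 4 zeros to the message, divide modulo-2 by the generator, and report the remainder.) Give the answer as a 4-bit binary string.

Append 4 zeros: 100101110000000. Divide by 10111 (XOR where the leading bit is 1):
  pos 0: 10010 XOR 10111 = 00101
  pos 2: 10111 XOR 10111 = 00000
  pos 7: 10000 XOR 10111 = 00111
  pos 9: 11100 XOR 10111 = 01011
  pos 10: 10110 XOR 10111 = 00001
Remainder (last 4 bits) = 0001. This is the CRC / FCS.

0001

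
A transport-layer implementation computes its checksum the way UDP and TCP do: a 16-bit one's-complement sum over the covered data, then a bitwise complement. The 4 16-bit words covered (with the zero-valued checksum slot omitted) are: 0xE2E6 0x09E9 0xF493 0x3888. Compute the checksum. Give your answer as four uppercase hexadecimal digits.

One's-complement addition (fold any carry out of bit 15 back into bit 0):
  0xE2E6 + 0x09E9 = 0x0ECCF
  0xECCF + 0xF493 = 0x1E162 → wrap carry → 0xE163
  0xE163 + 0x3888 = 0x119EB → wrap carry → 0x19EC
One's-complement sum = 0x19EC.
Checksum = ~0x19EC & 0xFFFF = 0xE613.

E613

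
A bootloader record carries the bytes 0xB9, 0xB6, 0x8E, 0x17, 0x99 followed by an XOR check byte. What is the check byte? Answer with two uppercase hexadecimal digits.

XOR the bytes together:
  start with 0xB9
  0xB9 ⊕ 0xB6 = 0x0F
  0x0F ⊕ 0x8E = 0x81
  0x81 ⊕ 0x17 = 0x96
  0x96 ⊕ 0x99 = 0x0F

0F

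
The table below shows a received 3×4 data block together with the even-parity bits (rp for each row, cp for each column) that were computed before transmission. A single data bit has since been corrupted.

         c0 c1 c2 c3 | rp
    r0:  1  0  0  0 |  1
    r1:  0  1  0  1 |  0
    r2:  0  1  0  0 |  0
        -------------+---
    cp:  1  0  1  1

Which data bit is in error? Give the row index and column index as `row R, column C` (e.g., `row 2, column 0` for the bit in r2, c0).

Recompute each row's even parity and compare to rp:
  r0: data parity 1, sent rp 1 → ok
  r1: data parity 0, sent rp 0 → ok
  r2: data parity 1, sent rp 0 → mismatch
Recompute each column's even parity and compare to cp:
  c0: data parity 1, sent cp 1 → ok
  c1: data parity 0, sent cp 0 → ok
  c2: data parity 0, sent cp 1 → mismatch
  c3: data parity 1, sent cp 1 → ok
Exactly one row (r2) and one column (c2) fail → the flipped bit is at their intersection.

row 2, column 2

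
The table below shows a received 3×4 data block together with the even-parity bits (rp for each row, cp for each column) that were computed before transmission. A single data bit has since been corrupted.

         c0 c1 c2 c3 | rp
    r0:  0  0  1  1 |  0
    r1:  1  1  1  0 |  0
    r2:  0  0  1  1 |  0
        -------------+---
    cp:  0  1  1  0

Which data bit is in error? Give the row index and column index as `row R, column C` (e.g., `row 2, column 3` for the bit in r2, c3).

row 1, column 0

Recompute each row's even parity and compare to rp:
  r0: data parity 0, sent rp 0 → ok
  r1: data parity 1, sent rp 0 → mismatch
  r2: data parity 0, sent rp 0 → ok
Recompute each column's even parity and compare to cp:
  c0: data parity 1, sent cp 0 → mismatch
  c1: data parity 1, sent cp 1 → ok
  c2: data parity 1, sent cp 1 → ok
  c3: data parity 0, sent cp 0 → ok
Exactly one row (r1) and one column (c0) fail → the flipped bit is at their intersection.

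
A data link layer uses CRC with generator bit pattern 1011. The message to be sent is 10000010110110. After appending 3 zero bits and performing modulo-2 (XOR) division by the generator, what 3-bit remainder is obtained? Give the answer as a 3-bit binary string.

Append 3 zeros: 10000010110110000. Divide by 1011 (XOR where the leading bit is 1):
  pos 0: 1000 XOR 1011 = 0011
  pos 2: 1100 XOR 1011 = 0111
  pos 3: 1111 XOR 1011 = 0100
  pos 4: 1000 XOR 1011 = 0011
  pos 6: 1111 XOR 1011 = 0100
  pos 7: 1000 XOR 1011 = 0011
  pos 9: 1111 XOR 1011 = 0100
  pos 10: 1000 XOR 1011 = 0011
  pos 12: 1100 XOR 1011 = 0111
  pos 13: 1110 XOR 1011 = 0101
Remainder (last 3 bits) = 101. This is the CRC / FCS.

101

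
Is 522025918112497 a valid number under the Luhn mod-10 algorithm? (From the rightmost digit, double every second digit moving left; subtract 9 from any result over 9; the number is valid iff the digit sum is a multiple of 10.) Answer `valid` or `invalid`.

valid

From the right, keep odd positions and double even positions (subtract 9 from any doubled value over 9):
  doubled (positions 2,4,...): 9 4 2 2 1 0 4 → sum 22
  kept (positions 1,3,...): 7 4 1 8 9 2 2 5 → sum 38
Total = 60.
60 mod 10 = 0, so the number is valid.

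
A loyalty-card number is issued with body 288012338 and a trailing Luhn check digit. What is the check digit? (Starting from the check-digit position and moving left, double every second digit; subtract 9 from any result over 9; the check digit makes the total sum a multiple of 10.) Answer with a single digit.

1

Partial digits right→left: 8 3 3 2 1 0 8 8 2
Double every second digit counting from the check-digit position (so the 1st, 3rd, 5th, ... of the partial from the right).
  doubled (with −9 where >9): 7 6 2 7 4 → sum 26
  kept as-is: 3 2 0 8 → sum 13
Total = 26 + 13 = 39.
Check digit = (10 − (39 mod 10)) mod 10 = 1.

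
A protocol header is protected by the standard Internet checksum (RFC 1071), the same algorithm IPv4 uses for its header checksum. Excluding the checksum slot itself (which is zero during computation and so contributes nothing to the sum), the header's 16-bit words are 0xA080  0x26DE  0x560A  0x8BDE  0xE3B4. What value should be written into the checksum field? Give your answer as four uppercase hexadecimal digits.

One's-complement addition (fold any carry out of bit 15 back into bit 0):
  0xA080 + 0x26DE = 0x0C75E
  0xC75E + 0x560A = 0x11D68 → wrap carry → 0x1D69
  0x1D69 + 0x8BDE = 0x0A947
  0xA947 + 0xE3B4 = 0x18CFB → wrap carry → 0x8CFC
One's-complement sum = 0x8CFC.
Checksum = ~0x8CFC & 0xFFFF = 0x7303.

7303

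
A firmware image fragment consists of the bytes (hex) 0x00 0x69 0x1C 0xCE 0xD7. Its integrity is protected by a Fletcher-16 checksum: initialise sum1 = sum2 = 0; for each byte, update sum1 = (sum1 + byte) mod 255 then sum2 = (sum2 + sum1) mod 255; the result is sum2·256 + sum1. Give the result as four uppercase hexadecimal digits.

6F2C

Running sums (mod 255):
  after byte 0 (0x00): sum1=0, sum2=0
  after byte 1 (0x69): sum1=105, sum2=105
  after byte 2 (0x1C): sum1=133, sum2=238
  after byte 3 (0xCE): sum1=84, sum2=67
  after byte 4 (0xD7): sum1=44, sum2=111
Checksum = sum2·256 + sum1 = 111·256 + 44 = 28460 = 0x6F2C.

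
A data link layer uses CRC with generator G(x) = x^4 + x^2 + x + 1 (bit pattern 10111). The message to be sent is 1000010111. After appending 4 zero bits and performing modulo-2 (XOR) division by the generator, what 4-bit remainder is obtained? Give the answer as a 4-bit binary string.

1011

Append 4 zeros: 10000101110000. Divide by 10111 (XOR where the leading bit is 1):
  pos 0: 10000 XOR 10111 = 00111
  pos 2: 11110 XOR 10111 = 01001
  pos 3: 10011 XOR 10111 = 00100
  pos 5: 10011 XOR 10111 = 00100
  pos 7: 10000 XOR 10111 = 00111
  pos 9: 11100 XOR 10111 = 01011
Remainder (last 4 bits) = 1011. This is the CRC / FCS.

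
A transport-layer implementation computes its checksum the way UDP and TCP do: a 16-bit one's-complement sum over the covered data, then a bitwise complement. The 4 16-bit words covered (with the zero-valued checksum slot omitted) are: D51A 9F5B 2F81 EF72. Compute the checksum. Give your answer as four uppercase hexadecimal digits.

One's-complement addition (fold any carry out of bit 15 back into bit 0):
  0xD51A + 0x9F5B = 0x17475 → wrap carry → 0x7476
  0x7476 + 0x2F81 = 0x0A3F7
  0xA3F7 + 0xEF72 = 0x19369 → wrap carry → 0x936A
One's-complement sum = 0x936A.
Checksum = ~0x936A & 0xFFFF = 0x6C95.

6C95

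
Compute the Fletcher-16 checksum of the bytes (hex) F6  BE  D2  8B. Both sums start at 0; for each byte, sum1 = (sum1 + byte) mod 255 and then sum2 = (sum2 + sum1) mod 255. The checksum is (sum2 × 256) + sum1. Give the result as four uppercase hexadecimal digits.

4914

Running sums (mod 255):
  after byte 0 (F6): sum1=246, sum2=246
  after byte 1 (BE): sum1=181, sum2=172
  after byte 2 (D2): sum1=136, sum2=53
  after byte 3 (8B): sum1=20, sum2=73
Checksum = sum2·256 + sum1 = 73·256 + 20 = 18708 = 0x4914.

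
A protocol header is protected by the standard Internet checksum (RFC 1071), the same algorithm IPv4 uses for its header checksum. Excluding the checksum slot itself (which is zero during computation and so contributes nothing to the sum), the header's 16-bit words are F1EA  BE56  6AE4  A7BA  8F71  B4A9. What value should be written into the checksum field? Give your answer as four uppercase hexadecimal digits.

F903

One's-complement addition (fold any carry out of bit 15 back into bit 0):
  0xF1EA + 0xBE56 = 0x1B040 → wrap carry → 0xB041
  0xB041 + 0x6AE4 = 0x11B25 → wrap carry → 0x1B26
  0x1B26 + 0xA7BA = 0x0C2E0
  0xC2E0 + 0x8F71 = 0x15251 → wrap carry → 0x5252
  0x5252 + 0xB4A9 = 0x106FB → wrap carry → 0x06FC
One's-complement sum = 0x06FC.
Checksum = ~0x06FC & 0xFFFF = 0xF903.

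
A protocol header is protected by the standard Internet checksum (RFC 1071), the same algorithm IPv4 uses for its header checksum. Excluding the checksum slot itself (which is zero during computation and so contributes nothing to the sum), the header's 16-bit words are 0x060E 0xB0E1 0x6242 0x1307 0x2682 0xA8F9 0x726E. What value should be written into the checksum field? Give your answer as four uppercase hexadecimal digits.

91DC

One's-complement addition (fold any carry out of bit 15 back into bit 0):
  0x060E + 0xB0E1 = 0x0B6EF
  0xB6EF + 0x6242 = 0x11931 → wrap carry → 0x1932
  0x1932 + 0x1307 = 0x02C39
  0x2C39 + 0x2682 = 0x052BB
  0x52BB + 0xA8F9 = 0x0FBB4
  0xFBB4 + 0x726E = 0x16E22 → wrap carry → 0x6E23
One's-complement sum = 0x6E23.
Checksum = ~0x6E23 & 0xFFFF = 0x91DC.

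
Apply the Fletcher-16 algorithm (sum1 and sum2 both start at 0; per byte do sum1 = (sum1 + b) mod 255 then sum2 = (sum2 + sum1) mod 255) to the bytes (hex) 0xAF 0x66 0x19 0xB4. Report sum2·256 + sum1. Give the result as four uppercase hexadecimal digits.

Running sums (mod 255):
  after byte 0 (0xAF): sum1=175, sum2=175
  after byte 1 (0x66): sum1=22, sum2=197
  after byte 2 (0x19): sum1=47, sum2=244
  after byte 3 (0xB4): sum1=227, sum2=216
Checksum = sum2·256 + sum1 = 216·256 + 227 = 55523 = 0xD8E3.

D8E3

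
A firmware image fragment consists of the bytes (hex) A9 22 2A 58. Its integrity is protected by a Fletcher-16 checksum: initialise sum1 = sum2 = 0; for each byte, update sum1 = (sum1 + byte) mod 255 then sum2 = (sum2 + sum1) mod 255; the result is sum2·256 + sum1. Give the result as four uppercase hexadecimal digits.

Running sums (mod 255):
  after byte 0 (A9): sum1=169, sum2=169
  after byte 1 (22): sum1=203, sum2=117
  after byte 2 (2A): sum1=245, sum2=107
  after byte 3 (58): sum1=78, sum2=185
Checksum = sum2·256 + sum1 = 185·256 + 78 = 47438 = 0xB94E.

B94E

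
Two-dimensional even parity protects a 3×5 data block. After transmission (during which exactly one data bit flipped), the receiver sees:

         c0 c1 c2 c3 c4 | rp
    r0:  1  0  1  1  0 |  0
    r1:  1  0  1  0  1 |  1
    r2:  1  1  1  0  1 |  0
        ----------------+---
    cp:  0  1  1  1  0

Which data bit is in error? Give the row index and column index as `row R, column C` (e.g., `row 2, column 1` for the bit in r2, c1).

row 0, column 0

Recompute each row's even parity and compare to rp:
  r0: data parity 1, sent rp 0 → mismatch
  r1: data parity 1, sent rp 1 → ok
  r2: data parity 0, sent rp 0 → ok
Recompute each column's even parity and compare to cp:
  c0: data parity 1, sent cp 0 → mismatch
  c1: data parity 1, sent cp 1 → ok
  c2: data parity 1, sent cp 1 → ok
  c3: data parity 1, sent cp 1 → ok
  c4: data parity 0, sent cp 0 → ok
Exactly one row (r0) and one column (c0) fail → the flipped bit is at their intersection.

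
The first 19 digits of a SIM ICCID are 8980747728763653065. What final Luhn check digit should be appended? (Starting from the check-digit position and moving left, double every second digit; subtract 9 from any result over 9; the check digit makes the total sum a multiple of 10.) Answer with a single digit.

Partial digits right→left: 5 6 0 3 5 6 3 6 7 8 2 7 7 4 7 0 8 9 8
Double every second digit counting from the check-digit position (so the 1st, 3rd, 5th, ... of the partial from the right).
  doubled (with −9 where >9): 1 0 1 6 5 4 5 5 7 7 → sum 41
  kept as-is: 6 3 6 6 8 7 4 0 9 → sum 49
Total = 41 + 49 = 90.
Check digit = (10 − (90 mod 10)) mod 10 = 0.

0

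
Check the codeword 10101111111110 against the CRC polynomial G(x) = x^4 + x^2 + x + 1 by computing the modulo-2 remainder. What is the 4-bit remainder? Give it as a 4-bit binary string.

Modulo-2 division of 10101111111110 by 10111:
  pos 0: 10101 XOR 10111 = 00010
  pos 3: 10111 XOR 10111 = 00000
  pos 8: 11111 XOR 10111 = 01000
  pos 9: 10000 XOR 10111 = 00111
Remainder = 0111 (nonzero — an error is detected).

0111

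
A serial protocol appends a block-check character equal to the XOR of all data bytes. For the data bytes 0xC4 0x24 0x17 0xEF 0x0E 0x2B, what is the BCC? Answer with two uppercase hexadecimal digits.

3D

XOR the bytes together:
  start with 0xC4
  0xC4 ⊕ 0x24 = 0xE0
  0xE0 ⊕ 0x17 = 0xF7
  0xF7 ⊕ 0xEF = 0x18
  0x18 ⊕ 0x0E = 0x16
  0x16 ⊕ 0x2B = 0x3D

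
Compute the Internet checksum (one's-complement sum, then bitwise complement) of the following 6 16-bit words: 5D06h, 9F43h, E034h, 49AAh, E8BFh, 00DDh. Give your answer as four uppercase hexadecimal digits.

One's-complement addition (fold any carry out of bit 15 back into bit 0):
  0x5D06 + 0x9F43 = 0x0FC49
  0xFC49 + 0xE034 = 0x1DC7D → wrap carry → 0xDC7E
  0xDC7E + 0x49AA = 0x12628 → wrap carry → 0x2629
  0x2629 + 0xE8BF = 0x10EE8 → wrap carry → 0x0EE9
  0x0EE9 + 0x00DD = 0x00FC6
One's-complement sum = 0x0FC6.
Checksum = ~0x0FC6 & 0xFFFF = 0xF039.

F039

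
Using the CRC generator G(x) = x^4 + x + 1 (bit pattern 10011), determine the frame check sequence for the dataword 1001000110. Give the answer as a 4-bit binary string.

Append 4 zeros: 10010001100000. Divide by 10011 (XOR where the leading bit is 1):
  pos 0: 10010 XOR 10011 = 00001
  pos 4: 10011 XOR 10011 = 00000
Remainder (last 4 bits) = 0000. This is the CRC / FCS.

0000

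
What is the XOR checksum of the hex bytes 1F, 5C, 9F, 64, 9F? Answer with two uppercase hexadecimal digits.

XOR the bytes together:
  start with 0x1F
  0x1F ⊕ 0x5C = 0x43
  0x43 ⊕ 0x9F = 0xDC
  0xDC ⊕ 0x64 = 0xB8
  0xB8 ⊕ 0x9F = 0x27

27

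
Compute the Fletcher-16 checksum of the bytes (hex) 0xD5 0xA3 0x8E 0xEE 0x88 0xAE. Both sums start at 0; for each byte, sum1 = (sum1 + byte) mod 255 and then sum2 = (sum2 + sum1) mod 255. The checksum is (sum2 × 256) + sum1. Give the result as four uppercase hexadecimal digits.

FB2E

Running sums (mod 255):
  after byte 0 (0xD5): sum1=213, sum2=213
  after byte 1 (0xA3): sum1=121, sum2=79
  after byte 2 (0x8E): sum1=8, sum2=87
  after byte 3 (0xEE): sum1=246, sum2=78
  after byte 4 (0x88): sum1=127, sum2=205
  after byte 5 (0xAE): sum1=46, sum2=251
Checksum = sum2·256 + sum1 = 251·256 + 46 = 64302 = 0xFB2E.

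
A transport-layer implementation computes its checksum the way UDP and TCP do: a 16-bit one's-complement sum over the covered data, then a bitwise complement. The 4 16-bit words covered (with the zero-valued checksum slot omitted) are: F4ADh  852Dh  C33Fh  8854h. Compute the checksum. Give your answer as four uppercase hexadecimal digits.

One's-complement addition (fold any carry out of bit 15 back into bit 0):
  0xF4AD + 0x852D = 0x179DA → wrap carry → 0x79DB
  0x79DB + 0xC33F = 0x13D1A → wrap carry → 0x3D1B
  0x3D1B + 0x8854 = 0x0C56F
One's-complement sum = 0xC56F.
Checksum = ~0xC56F & 0xFFFF = 0x3A90.

3A90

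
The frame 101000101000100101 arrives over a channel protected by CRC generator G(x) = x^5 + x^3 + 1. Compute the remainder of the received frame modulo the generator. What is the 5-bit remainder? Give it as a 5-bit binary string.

Modulo-2 division of 101000101000100101 by 101001:
  pos 0: 101000 XOR 101001 = 000001
  pos 5: 110100 XOR 101001 = 011101
  pos 6: 111010 XOR 101001 = 010011
  pos 7: 100111 XOR 101001 = 001110
  pos 9: 111000 XOR 101001 = 010001
  pos 10: 100011 XOR 101001 = 001010
  pos 12: 101001 XOR 101001 = 000000
Remainder = 00000 (zero — the frame passes the CRC check).

00000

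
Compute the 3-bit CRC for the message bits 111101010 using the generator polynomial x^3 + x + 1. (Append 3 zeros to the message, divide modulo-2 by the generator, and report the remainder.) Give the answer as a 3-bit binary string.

Append 3 zeros: 111101010000. Divide by 1011 (XOR where the leading bit is 1):
  pos 0: 1111 XOR 1011 = 0100
  pos 1: 1000 XOR 1011 = 0011
  pos 3: 1110 XOR 1011 = 0101
  pos 4: 1011 XOR 1011 = 0000
Remainder (last 3 bits) = 000. This is the CRC / FCS.

000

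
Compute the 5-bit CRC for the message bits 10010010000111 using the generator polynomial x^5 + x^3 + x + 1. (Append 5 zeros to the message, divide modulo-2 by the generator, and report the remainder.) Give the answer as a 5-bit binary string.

01001

Append 5 zeros: 1001001000011100000. Divide by 101011 (XOR where the leading bit is 1):
  pos 0: 100100 XOR 101011 = 001111
  pos 2: 111110 XOR 101011 = 010101
  pos 3: 101010 XOR 101011 = 000001
  pos 8: 100111 XOR 101011 = 001100
  pos 10: 110000 XOR 101011 = 011011
  pos 11: 110110 XOR 101011 = 011101
  pos 12: 111010 XOR 101011 = 010001
  pos 13: 100010 XOR 101011 = 001001
Remainder (last 5 bits) = 01001. This is the CRC / FCS.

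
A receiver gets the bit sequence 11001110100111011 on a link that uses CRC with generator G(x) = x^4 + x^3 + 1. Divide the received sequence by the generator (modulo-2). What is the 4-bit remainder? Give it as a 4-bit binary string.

Modulo-2 division of 11001110100111011 by 11001:
  pos 0: 11001 XOR 11001 = 00000
  pos 5: 11010 XOR 11001 = 00011
  pos 8: 11011 XOR 11001 = 00010
  pos 11: 10101 XOR 11001 = 01100
  pos 12: 11001 XOR 11001 = 00000
Remainder = 0000 (zero — the frame passes the CRC check).

0000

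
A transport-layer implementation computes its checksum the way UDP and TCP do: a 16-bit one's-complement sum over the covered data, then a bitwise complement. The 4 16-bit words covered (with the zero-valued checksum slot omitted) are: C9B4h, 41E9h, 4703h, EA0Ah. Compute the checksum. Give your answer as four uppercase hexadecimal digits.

One's-complement addition (fold any carry out of bit 15 back into bit 0):
  0xC9B4 + 0x41E9 = 0x10B9D → wrap carry → 0x0B9E
  0x0B9E + 0x4703 = 0x052A1
  0x52A1 + 0xEA0A = 0x13CAB → wrap carry → 0x3CAC
One's-complement sum = 0x3CAC.
Checksum = ~0x3CAC & 0xFFFF = 0xC353.

C353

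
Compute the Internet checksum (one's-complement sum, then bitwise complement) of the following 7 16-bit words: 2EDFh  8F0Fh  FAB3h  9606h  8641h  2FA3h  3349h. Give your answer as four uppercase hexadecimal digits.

C828

One's-complement addition (fold any carry out of bit 15 back into bit 0):
  0x2EDF + 0x8F0F = 0x0BDEE
  0xBDEE + 0xFAB3 = 0x1B8A1 → wrap carry → 0xB8A2
  0xB8A2 + 0x9606 = 0x14EA8 → wrap carry → 0x4EA9
  0x4EA9 + 0x8641 = 0x0D4EA
  0xD4EA + 0x2FA3 = 0x1048D → wrap carry → 0x048E
  0x048E + 0x3349 = 0x037D7
One's-complement sum = 0x37D7.
Checksum = ~0x37D7 & 0xFFFF = 0xC828.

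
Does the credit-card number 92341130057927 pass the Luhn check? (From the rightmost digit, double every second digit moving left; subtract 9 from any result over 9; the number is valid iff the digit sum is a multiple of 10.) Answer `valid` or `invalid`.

valid

From the right, keep odd positions and double even positions (subtract 9 from any doubled value over 9):
  doubled (positions 2,4,...): 4 5 0 6 2 6 9 → sum 32
  kept (positions 1,3,...): 7 9 5 0 1 4 2 → sum 28
Total = 60.
60 mod 10 = 0, so the number is valid.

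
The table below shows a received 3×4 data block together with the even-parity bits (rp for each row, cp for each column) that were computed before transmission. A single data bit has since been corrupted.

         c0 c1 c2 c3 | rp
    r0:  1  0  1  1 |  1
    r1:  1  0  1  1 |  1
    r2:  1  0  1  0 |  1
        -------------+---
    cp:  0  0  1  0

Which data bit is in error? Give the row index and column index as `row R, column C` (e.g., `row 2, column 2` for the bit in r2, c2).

row 2, column 0

Recompute each row's even parity and compare to rp:
  r0: data parity 1, sent rp 1 → ok
  r1: data parity 1, sent rp 1 → ok
  r2: data parity 0, sent rp 1 → mismatch
Recompute each column's even parity and compare to cp:
  c0: data parity 1, sent cp 0 → mismatch
  c1: data parity 0, sent cp 0 → ok
  c2: data parity 1, sent cp 1 → ok
  c3: data parity 0, sent cp 0 → ok
Exactly one row (r2) and one column (c0) fail → the flipped bit is at their intersection.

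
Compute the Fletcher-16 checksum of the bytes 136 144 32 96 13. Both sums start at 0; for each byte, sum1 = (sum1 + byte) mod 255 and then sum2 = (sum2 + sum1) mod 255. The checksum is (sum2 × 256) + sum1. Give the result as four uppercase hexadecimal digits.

Running sums (mod 255):
  after byte 0 (136): sum1=136, sum2=136
  after byte 1 (144): sum1=25, sum2=161
  after byte 2 (32): sum1=57, sum2=218
  after byte 3 (96): sum1=153, sum2=116
  after byte 4 (13): sum1=166, sum2=27
Checksum = sum2·256 + sum1 = 27·256 + 166 = 7078 = 0x1BA6.

1BA6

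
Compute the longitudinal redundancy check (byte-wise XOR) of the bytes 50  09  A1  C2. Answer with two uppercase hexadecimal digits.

3A

XOR the bytes together:
  start with 0x50
  0x50 ⊕ 0x09 = 0x59
  0x59 ⊕ 0xA1 = 0xF8
  0xF8 ⊕ 0xC2 = 0x3A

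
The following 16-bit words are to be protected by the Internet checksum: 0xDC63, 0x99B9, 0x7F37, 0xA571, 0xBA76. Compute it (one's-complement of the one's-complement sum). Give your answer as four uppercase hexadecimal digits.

AAC2

One's-complement addition (fold any carry out of bit 15 back into bit 0):
  0xDC63 + 0x99B9 = 0x1761C → wrap carry → 0x761D
  0x761D + 0x7F37 = 0x0F554
  0xF554 + 0xA571 = 0x19AC5 → wrap carry → 0x9AC6
  0x9AC6 + 0xBA76 = 0x1553C → wrap carry → 0x553D
One's-complement sum = 0x553D.
Checksum = ~0x553D & 0xFFFF = 0xAAC2.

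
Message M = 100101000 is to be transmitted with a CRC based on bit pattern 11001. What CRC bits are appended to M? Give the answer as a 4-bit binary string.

0001

Append 4 zeros: 1001010000000. Divide by 11001 (XOR where the leading bit is 1):
  pos 0: 10010 XOR 11001 = 01011
  pos 1: 10111 XOR 11001 = 01110
  pos 2: 11100 XOR 11001 = 00101
  pos 4: 10100 XOR 11001 = 01101
  pos 5: 11010 XOR 11001 = 00011
  pos 8: 11000 XOR 11001 = 00001
Remainder (last 4 bits) = 0001. This is the CRC / FCS.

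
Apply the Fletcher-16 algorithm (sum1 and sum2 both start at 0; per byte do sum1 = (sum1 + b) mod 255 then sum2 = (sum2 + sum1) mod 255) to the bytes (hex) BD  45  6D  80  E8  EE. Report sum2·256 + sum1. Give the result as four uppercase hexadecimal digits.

Running sums (mod 255):
  after byte 0 (BD): sum1=189, sum2=189
  after byte 1 (45): sum1=3, sum2=192
  after byte 2 (6D): sum1=112, sum2=49
  after byte 3 (80): sum1=240, sum2=34
  after byte 4 (E8): sum1=217, sum2=251
  after byte 5 (EE): sum1=200, sum2=196
Checksum = sum2·256 + sum1 = 196·256 + 200 = 50376 = 0xC4C8.

C4C8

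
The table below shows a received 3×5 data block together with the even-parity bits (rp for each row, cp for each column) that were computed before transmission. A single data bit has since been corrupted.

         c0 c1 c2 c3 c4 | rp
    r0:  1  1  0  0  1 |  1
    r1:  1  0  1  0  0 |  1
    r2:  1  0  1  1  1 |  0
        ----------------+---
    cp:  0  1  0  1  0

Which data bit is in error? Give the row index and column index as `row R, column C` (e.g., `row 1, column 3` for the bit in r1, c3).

row 1, column 0

Recompute each row's even parity and compare to rp:
  r0: data parity 1, sent rp 1 → ok
  r1: data parity 0, sent rp 1 → mismatch
  r2: data parity 0, sent rp 0 → ok
Recompute each column's even parity and compare to cp:
  c0: data parity 1, sent cp 0 → mismatch
  c1: data parity 1, sent cp 1 → ok
  c2: data parity 0, sent cp 0 → ok
  c3: data parity 1, sent cp 1 → ok
  c4: data parity 0, sent cp 0 → ok
Exactly one row (r1) and one column (c0) fail → the flipped bit is at their intersection.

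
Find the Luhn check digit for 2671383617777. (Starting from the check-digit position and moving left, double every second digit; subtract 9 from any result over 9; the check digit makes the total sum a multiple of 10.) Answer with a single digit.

2

Partial digits right→left: 7 7 7 7 1 6 3 8 3 1 7 6 2
Double every second digit counting from the check-digit position (so the 1st, 3rd, 5th, ... of the partial from the right).
  doubled (with −9 where >9): 5 5 2 6 6 5 4 → sum 33
  kept as-is: 7 7 6 8 1 6 → sum 35
Total = 33 + 35 = 68.
Check digit = (10 − (68 mod 10)) mod 10 = 2.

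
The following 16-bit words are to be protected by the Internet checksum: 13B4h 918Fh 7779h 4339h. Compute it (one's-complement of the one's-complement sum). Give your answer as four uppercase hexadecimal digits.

A009

One's-complement addition (fold any carry out of bit 15 back into bit 0):
  0x13B4 + 0x918F = 0x0A543
  0xA543 + 0x7779 = 0x11CBC → wrap carry → 0x1CBD
  0x1CBD + 0x4339 = 0x05FF6
One's-complement sum = 0x5FF6.
Checksum = ~0x5FF6 & 0xFFFF = 0xA009.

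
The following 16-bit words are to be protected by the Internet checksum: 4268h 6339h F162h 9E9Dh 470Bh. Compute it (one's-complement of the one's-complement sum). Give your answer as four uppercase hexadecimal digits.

8352

One's-complement addition (fold any carry out of bit 15 back into bit 0):
  0x4268 + 0x6339 = 0x0A5A1
  0xA5A1 + 0xF162 = 0x19703 → wrap carry → 0x9704
  0x9704 + 0x9E9D = 0x135A1 → wrap carry → 0x35A2
  0x35A2 + 0x470B = 0x07CAD
One's-complement sum = 0x7CAD.
Checksum = ~0x7CAD & 0xFFFF = 0x8352.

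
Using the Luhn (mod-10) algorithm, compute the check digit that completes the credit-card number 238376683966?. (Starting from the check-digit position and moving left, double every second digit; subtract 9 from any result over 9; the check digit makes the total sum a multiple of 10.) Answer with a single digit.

4

Partial digits right→left: 6 6 9 3 8 6 6 7 3 8 3 2
Double every second digit counting from the check-digit position (so the 1st, 3rd, 5th, ... of the partial from the right).
  doubled (with −9 where >9): 3 9 7 3 6 6 → sum 34
  kept as-is: 6 3 6 7 8 2 → sum 32
Total = 34 + 32 = 66.
Check digit = (10 − (66 mod 10)) mod 10 = 4.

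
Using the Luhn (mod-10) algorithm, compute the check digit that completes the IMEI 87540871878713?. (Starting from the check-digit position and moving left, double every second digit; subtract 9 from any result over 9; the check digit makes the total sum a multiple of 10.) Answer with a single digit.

5

Partial digits right→left: 3 1 7 8 7 8 1 7 8 0 4 5 7 8
Double every second digit counting from the check-digit position (so the 1st, 3rd, 5th, ... of the partial from the right).
  doubled (with −9 where >9): 6 5 5 2 7 8 5 → sum 38
  kept as-is: 1 8 8 7 0 5 8 → sum 37
Total = 38 + 37 = 75.
Check digit = (10 − (75 mod 10)) mod 10 = 5.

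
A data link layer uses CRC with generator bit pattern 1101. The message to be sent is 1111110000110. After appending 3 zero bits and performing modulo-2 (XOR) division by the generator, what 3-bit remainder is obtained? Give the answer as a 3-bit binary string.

Append 3 zeros: 1111110000110000. Divide by 1101 (XOR where the leading bit is 1):
  pos 0: 1111 XOR 1101 = 0010
  pos 2: 1011 XOR 1101 = 0110
  pos 3: 1100 XOR 1101 = 0001
  pos 6: 1000 XOR 1101 = 0101
  pos 7: 1011 XOR 1101 = 0110
  pos 8: 1101 XOR 1101 = 0000
Remainder (last 3 bits) = 000. This is the CRC / FCS.

000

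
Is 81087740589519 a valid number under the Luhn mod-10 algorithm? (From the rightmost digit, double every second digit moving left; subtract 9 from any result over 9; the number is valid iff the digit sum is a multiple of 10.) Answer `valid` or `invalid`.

valid

From the right, keep odd positions and double even positions (subtract 9 from any doubled value over 9):
  doubled (positions 2,4,...): 2 9 1 8 5 0 7 → sum 32
  kept (positions 1,3,...): 9 5 8 0 7 8 1 → sum 38
Total = 70.
70 mod 10 = 0, so the number is valid.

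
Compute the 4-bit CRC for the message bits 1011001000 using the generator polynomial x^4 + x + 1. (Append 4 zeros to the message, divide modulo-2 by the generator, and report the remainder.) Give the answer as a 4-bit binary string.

Append 4 zeros: 10110010000000. Divide by 10011 (XOR where the leading bit is 1):
  pos 0: 10110 XOR 10011 = 00101
  pos 2: 10101 XOR 10011 = 00110
  pos 4: 11000 XOR 10011 = 01011
  pos 5: 10110 XOR 10011 = 00101
  pos 7: 10100 XOR 10011 = 00111
  pos 9: 11100 XOR 10011 = 01111
Remainder (last 4 bits) = 1111. This is the CRC / FCS.

1111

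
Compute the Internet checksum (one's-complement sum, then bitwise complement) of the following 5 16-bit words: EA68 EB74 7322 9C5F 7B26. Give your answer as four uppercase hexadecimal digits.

9F79

One's-complement addition (fold any carry out of bit 15 back into bit 0):
  0xEA68 + 0xEB74 = 0x1D5DC → wrap carry → 0xD5DD
  0xD5DD + 0x7322 = 0x148FF → wrap carry → 0x4900
  0x4900 + 0x9C5F = 0x0E55F
  0xE55F + 0x7B26 = 0x16085 → wrap carry → 0x6086
One's-complement sum = 0x6086.
Checksum = ~0x6086 & 0xFFFF = 0x9F79.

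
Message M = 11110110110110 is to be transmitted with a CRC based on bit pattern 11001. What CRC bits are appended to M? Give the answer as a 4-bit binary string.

1010

Append 4 zeros: 111101101101100000. Divide by 11001 (XOR where the leading bit is 1):
  pos 0: 11110 XOR 11001 = 00111
  pos 2: 11111 XOR 11001 = 00110
  pos 4: 11001 XOR 11001 = 00000
  pos 9: 10110 XOR 11001 = 01111
  pos 10: 11110 XOR 11001 = 00111
  pos 12: 11100 XOR 11001 = 00101
Remainder (last 4 bits) = 1010. This is the CRC / FCS.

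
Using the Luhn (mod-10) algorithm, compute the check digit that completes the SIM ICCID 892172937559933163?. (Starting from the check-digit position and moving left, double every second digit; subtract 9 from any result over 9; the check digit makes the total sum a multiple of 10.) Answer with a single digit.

Partial digits right→left: 3 6 1 3 3 9 9 5 5 7 3 9 2 7 1 2 9 8
Double every second digit counting from the check-digit position (so the 1st, 3rd, 5th, ... of the partial from the right).
  doubled (with −9 where >9): 6 2 6 9 1 6 4 2 9 → sum 45
  kept as-is: 6 3 9 5 7 9 7 2 8 → sum 56
Total = 45 + 56 = 101.
Check digit = (10 − (101 mod 10)) mod 10 = 9.

9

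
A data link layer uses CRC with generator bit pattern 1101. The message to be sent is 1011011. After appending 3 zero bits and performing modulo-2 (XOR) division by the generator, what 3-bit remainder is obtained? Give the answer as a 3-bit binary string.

Append 3 zeros: 1011011000. Divide by 1101 (XOR where the leading bit is 1):
  pos 0: 1011 XOR 1101 = 0110
  pos 1: 1100 XOR 1101 = 0001
  pos 4: 1110 XOR 1101 = 0011
  pos 6: 1100 XOR 1101 = 0001
Remainder (last 3 bits) = 001. This is the CRC / FCS.

001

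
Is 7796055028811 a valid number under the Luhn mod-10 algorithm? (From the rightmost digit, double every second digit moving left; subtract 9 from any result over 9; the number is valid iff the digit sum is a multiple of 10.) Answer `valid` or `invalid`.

valid

From the right, keep odd positions and double even positions (subtract 9 from any doubled value over 9):
  doubled (positions 2,4,...): 2 7 0 1 3 5 → sum 18
  kept (positions 1,3,...): 1 8 2 5 0 9 7 → sum 32
Total = 50.
50 mod 10 = 0, so the number is valid.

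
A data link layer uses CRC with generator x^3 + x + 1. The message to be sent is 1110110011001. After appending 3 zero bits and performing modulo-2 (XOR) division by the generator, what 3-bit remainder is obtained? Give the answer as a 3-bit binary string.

100

Append 3 zeros: 1110110011001000. Divide by 1011 (XOR where the leading bit is 1):
  pos 0: 1110 XOR 1011 = 0101
  pos 1: 1011 XOR 1011 = 0000
  pos 5: 1001 XOR 1011 = 0010
  pos 7: 1010 XOR 1011 = 0001
  pos 10: 1010 XOR 1011 = 0001
Remainder (last 3 bits) = 100. This is the CRC / FCS.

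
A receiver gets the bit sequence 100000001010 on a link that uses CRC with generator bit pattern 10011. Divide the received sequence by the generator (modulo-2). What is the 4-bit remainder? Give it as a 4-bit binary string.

Modulo-2 division of 100000001010 by 10011:
  pos 0: 10000 XOR 10011 = 00011
  pos 3: 11000 XOR 10011 = 01011
  pos 4: 10111 XOR 10011 = 00100
  pos 6: 10001 XOR 10011 = 00010
Remainder = 0100 (nonzero — an error is detected).

0100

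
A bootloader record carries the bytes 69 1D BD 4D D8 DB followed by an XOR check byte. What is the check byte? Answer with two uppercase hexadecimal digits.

XOR the bytes together:
  start with 0x69
  0x69 ⊕ 0x1D = 0x74
  0x74 ⊕ 0xBD = 0xC9
  0xC9 ⊕ 0x4D = 0x84
  0x84 ⊕ 0xD8 = 0x5C
  0x5C ⊕ 0xDB = 0x87

87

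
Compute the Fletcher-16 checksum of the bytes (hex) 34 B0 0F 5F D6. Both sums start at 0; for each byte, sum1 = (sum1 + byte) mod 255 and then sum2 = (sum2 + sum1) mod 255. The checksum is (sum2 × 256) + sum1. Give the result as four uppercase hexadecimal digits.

Running sums (mod 255):
  after byte 0 (34): sum1=52, sum2=52
  after byte 1 (B0): sum1=228, sum2=25
  after byte 2 (0F): sum1=243, sum2=13
  after byte 3 (5F): sum1=83, sum2=96
  after byte 4 (D6): sum1=42, sum2=138
Checksum = sum2·256 + sum1 = 138·256 + 42 = 35370 = 0x8A2A.

8A2A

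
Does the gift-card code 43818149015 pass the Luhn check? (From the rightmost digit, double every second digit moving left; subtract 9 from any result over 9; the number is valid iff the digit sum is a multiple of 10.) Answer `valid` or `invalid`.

From the right, keep odd positions and double even positions (subtract 9 from any doubled value over 9):
  doubled (positions 2,4,...): 2 9 2 2 6 → sum 21
  kept (positions 1,3,...): 5 0 4 8 8 4 → sum 29
Total = 50.
50 mod 10 = 0, so the number is valid.

valid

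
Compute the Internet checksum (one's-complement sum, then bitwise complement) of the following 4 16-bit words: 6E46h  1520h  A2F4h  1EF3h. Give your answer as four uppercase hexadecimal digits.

One's-complement addition (fold any carry out of bit 15 back into bit 0):
  0x6E46 + 0x1520 = 0x08366
  0x8366 + 0xA2F4 = 0x1265A → wrap carry → 0x265B
  0x265B + 0x1EF3 = 0x0454E
One's-complement sum = 0x454E.
Checksum = ~0x454E & 0xFFFF = 0xBAB1.

BAB1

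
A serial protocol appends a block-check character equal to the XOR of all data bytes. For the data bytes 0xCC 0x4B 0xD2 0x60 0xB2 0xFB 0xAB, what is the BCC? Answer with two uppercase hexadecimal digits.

XOR the bytes together:
  start with 0xCC
  0xCC ⊕ 0x4B = 0x87
  0x87 ⊕ 0xD2 = 0x55
  0x55 ⊕ 0x60 = 0x35
  0x35 ⊕ 0xB2 = 0x87
  0x87 ⊕ 0xFB = 0x7C
  0x7C ⊕ 0xAB = 0xD7

D7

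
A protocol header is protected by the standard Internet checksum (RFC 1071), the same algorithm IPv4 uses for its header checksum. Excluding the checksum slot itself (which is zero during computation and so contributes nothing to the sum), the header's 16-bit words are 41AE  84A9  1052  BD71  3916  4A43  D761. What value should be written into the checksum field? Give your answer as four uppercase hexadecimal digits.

1129

One's-complement addition (fold any carry out of bit 15 back into bit 0):
  0x41AE + 0x84A9 = 0x0C657
  0xC657 + 0x1052 = 0x0D6A9
  0xD6A9 + 0xBD71 = 0x1941A → wrap carry → 0x941B
  0x941B + 0x3916 = 0x0CD31
  0xCD31 + 0x4A43 = 0x11774 → wrap carry → 0x1775
  0x1775 + 0xD761 = 0x0EED6
One's-complement sum = 0xEED6.
Checksum = ~0xEED6 & 0xFFFF = 0x1129.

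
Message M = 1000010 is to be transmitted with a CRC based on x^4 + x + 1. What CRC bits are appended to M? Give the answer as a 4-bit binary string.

0001

Append 4 zeros: 10000100000. Divide by 10011 (XOR where the leading bit is 1):
  pos 0: 10000 XOR 10011 = 00011
  pos 3: 11100 XOR 10011 = 01111
  pos 4: 11110 XOR 10011 = 01101
  pos 5: 11010 XOR 10011 = 01001
  pos 6: 10010 XOR 10011 = 00001
Remainder (last 4 bits) = 0001. This is the CRC / FCS.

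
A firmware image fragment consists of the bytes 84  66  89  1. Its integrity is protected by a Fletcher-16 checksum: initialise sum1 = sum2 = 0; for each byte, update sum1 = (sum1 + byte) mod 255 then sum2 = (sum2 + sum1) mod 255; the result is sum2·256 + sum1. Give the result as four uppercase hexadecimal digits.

CBF0

Running sums (mod 255):
  after byte 0 (84): sum1=84, sum2=84
  after byte 1 (66): sum1=150, sum2=234
  after byte 2 (89): sum1=239, sum2=218
  after byte 3 (1): sum1=240, sum2=203
Checksum = sum2·256 + sum1 = 203·256 + 240 = 52208 = 0xCBF0.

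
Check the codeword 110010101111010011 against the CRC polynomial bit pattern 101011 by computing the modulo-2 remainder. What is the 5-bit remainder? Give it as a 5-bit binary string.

Modulo-2 division of 110010101111010011 by 101011:
  pos 0: 110010 XOR 101011 = 011001
  pos 1: 110011 XOR 101011 = 011000
  pos 2: 110000 XOR 101011 = 011011
  pos 3: 110111 XOR 101011 = 011100
  pos 4: 111001 XOR 101011 = 010010
  pos 5: 100101 XOR 101011 = 001110
  pos 7: 111010 XOR 101011 = 010001
  pos 8: 100011 XOR 101011 = 001000
  pos 10: 100000 XOR 101011 = 001011
  pos 12: 101111 XOR 101011 = 000100
Remainder = 00100 (nonzero — an error is detected).

00100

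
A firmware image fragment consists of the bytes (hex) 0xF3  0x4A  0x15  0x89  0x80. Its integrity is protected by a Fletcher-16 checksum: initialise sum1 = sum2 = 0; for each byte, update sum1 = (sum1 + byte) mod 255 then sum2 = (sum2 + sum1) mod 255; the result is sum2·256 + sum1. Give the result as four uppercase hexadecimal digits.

Running sums (mod 255):
  after byte 0 (0xF3): sum1=243, sum2=243
  after byte 1 (0x4A): sum1=62, sum2=50
  after byte 2 (0x15): sum1=83, sum2=133
  after byte 3 (0x89): sum1=220, sum2=98
  after byte 4 (0x80): sum1=93, sum2=191
Checksum = sum2·256 + sum1 = 191·256 + 93 = 48989 = 0xBF5D.

BF5D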